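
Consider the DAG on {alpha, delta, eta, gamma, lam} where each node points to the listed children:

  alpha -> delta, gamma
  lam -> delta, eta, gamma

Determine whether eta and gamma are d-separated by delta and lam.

Enumerating the 2 paths from eta to gamma and testing each for blocking by {delta, lam}:
Path 1: eta ← lam → delta ← alpha → gamma
  lam is a fork here and lam is conditioned on, so the path is blocked at lam.
Path 2: eta ← lam → gamma
  lam is a fork here and lam is conditioned on, so the path is blocked at lam.
Since every path is blocked, d-separation holds.

Yes — eta and gamma are d-separated given {delta, lam}.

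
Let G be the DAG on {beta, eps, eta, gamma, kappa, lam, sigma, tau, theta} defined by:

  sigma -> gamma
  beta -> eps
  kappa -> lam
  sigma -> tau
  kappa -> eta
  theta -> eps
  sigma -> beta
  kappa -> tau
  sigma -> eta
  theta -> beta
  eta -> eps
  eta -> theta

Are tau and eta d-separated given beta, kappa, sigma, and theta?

Yes — tau and eta are d-separated given {beta, kappa, sigma, theta}.

6 paths connect tau and eta; each must be blocked for d-separation to hold:
Path 1: tau ← sigma → beta ← theta ← eta
  sigma is a fork here and sigma is conditioned on, so the path is blocked at sigma.
Path 2: tau ← sigma → beta ← theta → eps ← eta
  sigma is a fork here and sigma is conditioned on, so the path is blocked at sigma.
Path 3: tau ← sigma → beta → eps ← theta ← eta
  sigma is a fork here and sigma is conditioned on, so the path is blocked at sigma.
Path 4: tau ← sigma → beta → eps ← eta
  sigma is a fork here and sigma is conditioned on, so the path is blocked at sigma.
Path 5: tau ← sigma → eta
  sigma is a fork here and sigma is conditioned on, so the path is blocked at sigma.
Path 6: tau ← kappa → eta
  kappa is a fork here and kappa is conditioned on, so the path is blocked at kappa.
Since every path is blocked, d-separation holds.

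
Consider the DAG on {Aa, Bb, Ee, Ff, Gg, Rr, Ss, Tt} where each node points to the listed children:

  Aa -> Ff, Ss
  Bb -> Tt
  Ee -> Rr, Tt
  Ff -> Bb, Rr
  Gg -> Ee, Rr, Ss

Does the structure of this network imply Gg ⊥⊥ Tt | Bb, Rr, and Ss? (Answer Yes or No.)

We examine all 6 paths between Gg and Tt:
  1. Gg → Ss ← Aa → Ff → Bb → Tt — Ss:collider[open]; Aa:fork[open]; Ff:chain[open]; Bb:chain[blocks] ⇒ blocked
  2. Gg → Ss ← Aa → Ff → Rr ← Ee → Tt — Ss:collider[open]; Aa:fork[open]; Ff:chain[open]; Rr:collider[open]; Ee:fork[open] ⇒ active
  3. Gg → Rr ← Ee → Tt — Rr:collider[open]; Ee:fork[open] ⇒ active
  4. Gg → Rr ← Ff → Bb → Tt — Rr:collider[open]; Ff:fork[open]; Bb:chain[blocks] ⇒ blocked
  5. Gg → Ee → Tt — Ee:chain[open] ⇒ active
  6. Gg → Ee → Rr ← Ff → Bb → Tt — Ee:chain[open]; Rr:collider[open]; Ff:fork[open]; Bb:chain[blocks] ⇒ blocked
Since the path Gg → Ss ← Aa → Ff → Rr ← Ee → Tt is active, Gg and Tt are not d-separated given {Bb, Rr, Ss}.

No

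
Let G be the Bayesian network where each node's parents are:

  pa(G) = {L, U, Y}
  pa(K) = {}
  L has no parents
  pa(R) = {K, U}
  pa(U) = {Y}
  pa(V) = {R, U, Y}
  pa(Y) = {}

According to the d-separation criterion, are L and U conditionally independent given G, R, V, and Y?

No

There are 4 undirected paths between L and U; checking each against the conditioning set {G, R, V, Y}:
Path 1: L → G ← Y → U
  Y is a fork here and Y is conditioned on, so the path is blocked at Y.
Path 2: L → G ← Y → V ← R ← U
  Y is a fork here and Y is conditioned on, so the path is blocked at Y.
Path 3: L → G ← Y → V ← U
  Y is a fork here and Y is conditioned on, so the path is blocked at Y.
Path 4: L → G ← U
  G is a collider and G is conditioned on, which opens it — no node blocks this path, so it is active.
At least one path is unblocked, so d-separation fails.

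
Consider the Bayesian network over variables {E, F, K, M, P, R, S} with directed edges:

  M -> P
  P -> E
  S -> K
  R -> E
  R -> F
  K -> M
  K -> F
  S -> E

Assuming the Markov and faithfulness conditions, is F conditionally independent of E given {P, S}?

No — F and E are not d-separated given {P, S}.

There are 3 undirected paths between F and E; checking each against the conditioning set {P, S}:
Path 1: F ← R → E
  R is a fork and R is not conditioned on — no node blocks this path, so it is active.
Path 2: F ← K ← S → E
  S is a fork here and S is conditioned on, so the path is blocked at S.
Path 3: F ← K → M → P → E
  P is a chain here and P is conditioned on, so the path is blocked at P.
Since the path F ← R → E is active, F and E are not d-separated given {P, S}.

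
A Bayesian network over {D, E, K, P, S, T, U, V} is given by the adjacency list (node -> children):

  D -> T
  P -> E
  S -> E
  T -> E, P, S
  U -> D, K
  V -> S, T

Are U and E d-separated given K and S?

4 paths connect U and E; each must be blocked for d-separation to hold:
Path 1: U → D → T → S → E
  S is a chain here and S is conditioned on, so the path is blocked at S.
Path 2: U → D → T ← V → S → E
  S is a chain here and S is conditioned on, so the path is blocked at S.
Path 3: U → D → T → P → E
  D is a chain and D is not conditioned on; T is a chain and T is not conditioned on; P is a chain and P is not conditioned on — no node blocks this path, so it is active.
Path 4: U → D → T → E
  D is a chain and D is not conditioned on; T is a chain and T is not conditioned on — no node blocks this path, so it is active.
At least one path is unblocked, so d-separation fails.

No — U and E are not d-separated given {K, S}.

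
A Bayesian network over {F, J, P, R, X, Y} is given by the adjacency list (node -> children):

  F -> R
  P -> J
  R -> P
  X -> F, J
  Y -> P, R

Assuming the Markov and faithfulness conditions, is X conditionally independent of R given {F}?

Yes

There are 3 undirected paths between X and R; checking each against the conditioning set {F}:
Path 1: X → J ← P ← R
  J is a collider here and neither J nor any of its descendants is conditioned on, so the collider stays closed — the path is blocked at J.
Path 2: X → J ← P ← Y → R
  J is a collider here and neither J nor any of its descendants is conditioned on, so the collider stays closed — the path is blocked at J.
Path 3: X → F → R
  F is a chain here and F is conditioned on, so the path is blocked at F.
All paths are blocked; X ⊥ R | {F} holds.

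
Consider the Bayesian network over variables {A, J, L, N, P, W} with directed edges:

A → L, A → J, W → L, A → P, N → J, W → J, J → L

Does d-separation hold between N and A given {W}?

Yes

3 paths connect N and A; each must be blocked for d-separation to hold:
Path 1: N → J → L ← A
  L is a collider here and neither L nor any of its descendants is conditioned on, so the collider stays closed — the path is blocked at L.
Path 2: N → J ← A
  J is a collider here and neither J nor any of its descendants is conditioned on, so the collider stays closed — the path is blocked at J.
Path 3: N → J ← W → L ← A
  J is a collider here and neither J nor any of its descendants is conditioned on, so the collider stays closed — the path is blocked at J.
Since every path is blocked, d-separation holds.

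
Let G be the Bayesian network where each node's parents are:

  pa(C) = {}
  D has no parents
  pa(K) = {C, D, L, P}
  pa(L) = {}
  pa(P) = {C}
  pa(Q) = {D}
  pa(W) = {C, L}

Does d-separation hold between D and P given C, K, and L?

No

3 paths connect D and P; each must be blocked for d-separation to hold:
Path 1: D → K ← C → P
  C is a fork here and C is conditioned on, so the path is blocked at C.
Path 2: D → K ← P
  K is a collider and K is conditioned on, which opens it — no node blocks this path, so it is active.
Path 3: D → K ← L → W ← C → P
  L is a fork here and L is conditioned on, so the path is blocked at L.
At least one path is unblocked, so d-separation fails.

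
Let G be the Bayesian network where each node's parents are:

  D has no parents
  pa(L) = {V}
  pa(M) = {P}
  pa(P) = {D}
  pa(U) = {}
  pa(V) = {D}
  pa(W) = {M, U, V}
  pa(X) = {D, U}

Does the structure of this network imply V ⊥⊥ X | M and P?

There are 4 undirected paths between V and X; checking each against the conditioning set {M, P}:
Path 1: V ← D → P → M → W ← U → X
  P is a chain here and P is conditioned on, so the path is blocked at P.
Path 2: V ← D → X
  D is a fork and D is not conditioned on — no node blocks this path, so it is active.
Path 3: V → W ← U → X
  W is a collider here and neither W nor any of its descendants is conditioned on, so the collider stays closed — the path is blocked at W.
Path 4: V → W ← M ← P ← D → X
  W is a collider here and neither W nor any of its descendants is conditioned on, so the collider stays closed — the path is blocked at W.
Because an active path exists, V and X are not d-separated.

No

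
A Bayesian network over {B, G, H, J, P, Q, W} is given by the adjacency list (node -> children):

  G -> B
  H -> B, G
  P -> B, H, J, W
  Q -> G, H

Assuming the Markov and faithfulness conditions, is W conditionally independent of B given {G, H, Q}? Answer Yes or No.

4 paths connect W and B; each must be blocked for d-separation to hold:
Path 1: W ← P → B
  P is a fork and P is not conditioned on — no node blocks this path, so it is active.
Path 2: W ← P → H → G → B
  H is a chain here and H is conditioned on, so the path is blocked at H.
Path 3: W ← P → H → B
  H is a chain here and H is conditioned on, so the path is blocked at H.
Path 4: W ← P → H ← Q → G → B
  Q is a fork here and Q is conditioned on, so the path is blocked at Q.
At least one path is unblocked, so d-separation fails.

No — W and B are not d-separated given {G, H, Q}.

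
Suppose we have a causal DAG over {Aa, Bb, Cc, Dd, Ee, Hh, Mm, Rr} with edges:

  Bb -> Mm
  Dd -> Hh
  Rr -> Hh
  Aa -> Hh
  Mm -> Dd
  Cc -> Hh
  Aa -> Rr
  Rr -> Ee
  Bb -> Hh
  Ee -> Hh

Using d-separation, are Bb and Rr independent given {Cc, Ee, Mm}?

Yes

Enumerating the 6 paths from Bb to Rr and testing each for blocking by {Cc, Ee, Mm}:
Path 1: Bb → Mm → Dd → Hh ← Rr
  Mm is a chain here and Mm is conditioned on, so the path is blocked at Mm.
Path 2: Bb → Mm → Dd → Hh ← Ee ← Rr
  Mm is a chain here and Mm is conditioned on, so the path is blocked at Mm.
Path 3: Bb → Mm → Dd → Hh ← Aa → Rr
  Mm is a chain here and Mm is conditioned on, so the path is blocked at Mm.
Path 4: Bb → Hh ← Rr
  Hh is a collider here and neither Hh nor any of its descendants is conditioned on, so the collider stays closed — the path is blocked at Hh.
Path 5: Bb → Hh ← Ee ← Rr
  Hh is a collider here and neither Hh nor any of its descendants is conditioned on, so the collider stays closed — the path is blocked at Hh.
Path 6: Bb → Hh ← Aa → Rr
  Hh is a collider here and neither Hh nor any of its descendants is conditioned on, so the collider stays closed — the path is blocked at Hh.
Since every path is blocked, d-separation holds.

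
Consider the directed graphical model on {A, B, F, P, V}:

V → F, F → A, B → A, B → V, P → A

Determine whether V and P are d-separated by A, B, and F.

Yes

2 paths connect V and P; each must be blocked for d-separation to hold:
Path 1: V ← B → A ← P
  B is a fork here and B is conditioned on, so the path is blocked at B.
Path 2: V → F → A ← P
  F is a chain here and F is conditioned on, so the path is blocked at F.
Every path is blocked, so V and P are d-separated given {A, B, F}.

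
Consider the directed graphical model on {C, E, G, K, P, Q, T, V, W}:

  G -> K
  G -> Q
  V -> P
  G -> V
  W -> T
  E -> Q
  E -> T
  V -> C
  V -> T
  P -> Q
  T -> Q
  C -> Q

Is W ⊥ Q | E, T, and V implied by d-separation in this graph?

Yes

Enumerating the 5 paths from W to Q and testing each for blocking by {E, T, V}:
  1. W → T → Q — T:chain[blocks] ⇒ blocked
  2. W → T ← E → Q — T:collider[open]; E:fork[blocks] ⇒ blocked
  3. W → T ← V ← G → Q — T:collider[open]; V:chain[blocks]; G:fork[open] ⇒ blocked
  4. W → T ← V → C → Q — T:collider[open]; V:fork[blocks]; C:chain[open] ⇒ blocked
  5. W → T ← V → P → Q — T:collider[open]; V:fork[blocks]; P:chain[open] ⇒ blocked
Since every path is blocked, d-separation holds.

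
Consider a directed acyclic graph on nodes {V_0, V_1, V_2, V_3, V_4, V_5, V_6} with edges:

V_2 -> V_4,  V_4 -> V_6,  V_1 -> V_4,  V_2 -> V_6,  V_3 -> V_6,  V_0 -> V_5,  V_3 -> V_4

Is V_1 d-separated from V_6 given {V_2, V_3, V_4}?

Yes

There are 3 undirected paths between V_1 and V_6; checking each against the conditioning set {V_2, V_3, V_4}:
Path 1: V_1 → V_4 → V_6
  V_4 is a chain here and V_4 is conditioned on, so the path is blocked at V_4.
Path 2: V_1 → V_4 ← V_2 → V_6
  V_2 is a fork here and V_2 is conditioned on, so the path is blocked at V_2.
Path 3: V_1 → V_4 ← V_3 → V_6
  V_3 is a fork here and V_3 is conditioned on, so the path is blocked at V_3.
All paths are blocked; V_1 ⊥ V_6 | {V_2, V_3, V_4} holds.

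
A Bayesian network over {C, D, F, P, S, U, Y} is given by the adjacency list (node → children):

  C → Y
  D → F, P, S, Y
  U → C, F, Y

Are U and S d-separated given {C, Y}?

There are 3 undirected paths between U and S; checking each against the conditioning set {C, Y}:
  1. U → C → Y ← D → S — C:chain[blocks]; Y:collider[open]; D:fork[open] ⇒ blocked
  2. U → Y ← D → S — Y:collider[open]; D:fork[open] ⇒ active
  3. U → F ← D → S — F:collider[blocks]; D:fork[open] ⇒ blocked
Because an active path exists, U and S are not d-separated.

No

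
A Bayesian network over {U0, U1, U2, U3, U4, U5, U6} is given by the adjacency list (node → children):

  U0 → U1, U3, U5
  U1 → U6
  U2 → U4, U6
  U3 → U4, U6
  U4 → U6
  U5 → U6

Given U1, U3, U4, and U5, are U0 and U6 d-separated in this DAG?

There are 5 undirected paths between U0 and U6; checking each against the conditioning set {U1, U3, U4, U5}:
Path 1: U0 → U3 → U4 ← U2 → U6
  U3 is a chain here and U3 is conditioned on, so the path is blocked at U3.
Path 2: U0 → U3 → U4 → U6
  U3 is a chain here and U3 is conditioned on, so the path is blocked at U3.
Path 3: U0 → U3 → U6
  U3 is a chain here and U3 is conditioned on, so the path is blocked at U3.
Path 4: U0 → U1 → U6
  U1 is a chain here and U1 is conditioned on, so the path is blocked at U1.
Path 5: U0 → U5 → U6
  U5 is a chain here and U5 is conditioned on, so the path is blocked at U5.
Since every path is blocked, d-separation holds.

Yes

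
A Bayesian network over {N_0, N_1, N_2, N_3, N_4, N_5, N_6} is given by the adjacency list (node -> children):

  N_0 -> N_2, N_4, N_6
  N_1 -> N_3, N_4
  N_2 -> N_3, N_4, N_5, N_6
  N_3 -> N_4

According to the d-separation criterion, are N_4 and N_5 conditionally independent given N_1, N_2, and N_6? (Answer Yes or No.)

5 paths connect N_4 and N_5; each must be blocked for d-separation to hold:
  1. N_4 ← N_2 → N_5 — N_2:fork[blocks] ⇒ blocked
  2. N_4 ← N_1 → N_3 ← N_2 → N_5 — N_1:fork[blocks]; N_3:collider[blocks]; N_2:fork[blocks] ⇒ blocked
  3. N_4 ← N_3 ← N_2 → N_5 — N_3:chain[open]; N_2:fork[blocks] ⇒ blocked
  4. N_4 ← N_0 → N_6 ← N_2 → N_5 — N_0:fork[open]; N_6:collider[open]; N_2:fork[blocks] ⇒ blocked
  5. N_4 ← N_0 → N_2 → N_5 — N_0:fork[open]; N_2:chain[blocks] ⇒ blocked
All paths are blocked; N_4 ⊥ N_5 | {N_1, N_2, N_6} holds.

Yes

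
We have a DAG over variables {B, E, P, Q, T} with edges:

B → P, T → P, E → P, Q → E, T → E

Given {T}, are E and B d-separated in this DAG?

There are 2 undirected paths between E and B; checking each against the conditioning set {T}:
  1. E ← T → P ← B — T:fork[blocks]; P:collider[blocks] ⇒ blocked
  2. E → P ← B — P:collider[blocks] ⇒ blocked
Every path is blocked, so E and B are d-separated given {T}.

Yes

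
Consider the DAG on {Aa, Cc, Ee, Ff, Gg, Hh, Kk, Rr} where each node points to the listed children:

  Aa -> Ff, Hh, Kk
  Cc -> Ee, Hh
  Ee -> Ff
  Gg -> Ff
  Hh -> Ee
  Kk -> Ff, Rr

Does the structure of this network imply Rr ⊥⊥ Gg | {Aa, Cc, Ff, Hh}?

No

Enumerating the 4 paths from Rr to Gg and testing each for blocking by {Aa, Cc, Ff, Hh}:
Path 1: Rr ← Kk ← Aa → Ff ← Gg
  Aa is a fork here and Aa is conditioned on, so the path is blocked at Aa.
Path 2: Rr ← Kk ← Aa → Hh ← Cc → Ee → Ff ← Gg
  Aa is a fork here and Aa is conditioned on, so the path is blocked at Aa.
Path 3: Rr ← Kk ← Aa → Hh → Ee → Ff ← Gg
  Aa is a fork here and Aa is conditioned on, so the path is blocked at Aa.
Path 4: Rr ← Kk → Ff ← Gg
  Kk is a fork and Kk is not conditioned on; Ff is a collider and Ff is conditioned on, which opens it — no node blocks this path, so it is active.
At least one path is unblocked, so d-separation fails.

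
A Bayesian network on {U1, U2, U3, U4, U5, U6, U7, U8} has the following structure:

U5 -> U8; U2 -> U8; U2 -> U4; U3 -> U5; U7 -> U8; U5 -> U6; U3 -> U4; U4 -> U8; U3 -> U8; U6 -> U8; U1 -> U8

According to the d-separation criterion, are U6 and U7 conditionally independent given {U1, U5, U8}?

5 paths connect U6 and U7; each must be blocked for d-separation to hold:
Path 1: U6 ← U5 ← U3 → U8 ← U7
  U5 is a chain here and U5 is conditioned on, so the path is blocked at U5.
Path 2: U6 ← U5 ← U3 → U4 ← U2 → U8 ← U7
  U5 is a chain here and U5 is conditioned on, so the path is blocked at U5.
Path 3: U6 ← U5 ← U3 → U4 → U8 ← U7
  U5 is a chain here and U5 is conditioned on, so the path is blocked at U5.
Path 4: U6 ← U5 → U8 ← U7
  U5 is a fork here and U5 is conditioned on, so the path is blocked at U5.
Path 5: U6 → U8 ← U7
  U8 is a collider and U8 is conditioned on, which opens it — no node blocks this path, so it is active.
At least one path is unblocked, so d-separation fails.

No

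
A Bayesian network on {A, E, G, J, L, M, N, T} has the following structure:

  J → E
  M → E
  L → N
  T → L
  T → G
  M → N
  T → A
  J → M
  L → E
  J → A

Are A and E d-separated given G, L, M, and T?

Enumerating the 6 paths from A to E and testing each for blocking by {G, L, M, T}:
Path 1: A ← T → L → E
  T is a fork here and T is conditioned on, so the path is blocked at T.
Path 2: A ← T → L → N ← M → E
  T is a fork here and T is conditioned on, so the path is blocked at T.
Path 3: A ← T → L → N ← M ← J → E
  T is a fork here and T is conditioned on, so the path is blocked at T.
Path 4: A ← J → E
  J is a fork and J is not conditioned on — no node blocks this path, so it is active.
Path 5: A ← J → M → E
  M is a chain here and M is conditioned on, so the path is blocked at M.
Path 6: A ← J → M → N ← L → E
  M is a chain here and M is conditioned on, so the path is blocked at M.
Because an active path exists, A and E are not d-separated.

No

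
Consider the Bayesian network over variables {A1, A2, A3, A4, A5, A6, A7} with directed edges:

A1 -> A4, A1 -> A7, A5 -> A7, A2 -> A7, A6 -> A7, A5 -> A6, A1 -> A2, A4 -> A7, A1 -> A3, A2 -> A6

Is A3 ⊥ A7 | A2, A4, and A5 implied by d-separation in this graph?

Enumerating the 5 paths from A3 to A7 and testing each for blocking by {A2, A4, A5}:
  1. A3 ← A1 → A7 — A1:fork[open] ⇒ active
  2. A3 ← A1 → A2 → A7 — A1:fork[open]; A2:chain[blocks] ⇒ blocked
  3. A3 ← A1 → A2 → A6 → A7 — A1:fork[open]; A2:chain[blocks]; A6:chain[open] ⇒ blocked
  4. A3 ← A1 → A2 → A6 ← A5 → A7 — A1:fork[open]; A2:chain[blocks]; A6:collider[blocks]; A5:fork[blocks] ⇒ blocked
  5. A3 ← A1 → A4 → A7 — A1:fork[open]; A4:chain[blocks] ⇒ blocked
Since the path A3 ← A1 → A7 is active, A3 and A7 are not d-separated given {A2, A4, A5}.

No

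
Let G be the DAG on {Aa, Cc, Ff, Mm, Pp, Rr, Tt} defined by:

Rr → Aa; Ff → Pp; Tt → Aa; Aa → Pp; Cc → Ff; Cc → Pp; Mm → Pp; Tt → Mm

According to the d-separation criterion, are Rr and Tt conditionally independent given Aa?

No

2 paths connect Rr and Tt; each must be blocked for d-separation to hold:
Path 1: Rr → Aa ← Tt
  Aa is a collider and Aa is conditioned on, which opens it — no node blocks this path, so it is active.
Path 2: Rr → Aa → Pp ← Mm ← Tt
  Aa is a chain here and Aa is conditioned on, so the path is blocked at Aa.
Since the path Rr → Aa ← Tt is active, Rr and Tt are not d-separated given {Aa}.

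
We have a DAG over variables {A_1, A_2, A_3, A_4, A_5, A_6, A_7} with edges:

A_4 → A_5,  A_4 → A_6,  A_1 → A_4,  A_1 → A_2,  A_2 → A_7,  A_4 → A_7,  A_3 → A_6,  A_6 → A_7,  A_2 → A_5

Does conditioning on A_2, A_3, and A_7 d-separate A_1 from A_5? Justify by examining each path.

6 paths connect A_1 and A_5; each must be blocked for d-separation to hold:
  1. A_1 → A_2 → A_7 ← A_4 → A_5 — A_2:chain[blocks]; A_7:collider[open]; A_4:fork[open] ⇒ blocked
  2. A_1 → A_2 → A_7 ← A_6 ← A_4 → A_5 — A_2:chain[blocks]; A_7:collider[open]; A_6:chain[open]; A_4:fork[open] ⇒ blocked
  3. A_1 → A_2 → A_5 — A_2:chain[blocks] ⇒ blocked
  4. A_1 → A_4 → A_7 ← A_2 → A_5 — A_4:chain[open]; A_7:collider[open]; A_2:fork[blocks] ⇒ blocked
  5. A_1 → A_4 → A_5 — A_4:chain[open] ⇒ active
  6. A_1 → A_4 → A_6 → A_7 ← A_2 → A_5 — A_4:chain[open]; A_6:chain[open]; A_7:collider[open]; A_2:fork[blocks] ⇒ blocked
Because an active path exists, A_1 and A_5 are not d-separated.

No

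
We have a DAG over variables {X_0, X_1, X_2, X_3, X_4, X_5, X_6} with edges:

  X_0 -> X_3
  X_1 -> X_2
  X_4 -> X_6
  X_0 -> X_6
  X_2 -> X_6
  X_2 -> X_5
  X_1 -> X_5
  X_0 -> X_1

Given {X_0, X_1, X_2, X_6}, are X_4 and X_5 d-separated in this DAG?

Enumerating the 4 paths from X_4 to X_5 and testing each for blocking by {X_0, X_1, X_2, X_6}:
Path 1: X_4 → X_6 ← X_2 ← X_1 → X_5
  X_2 is a chain here and X_2 is conditioned on, so the path is blocked at X_2.
Path 2: X_4 → X_6 ← X_2 → X_5
  X_2 is a fork here and X_2 is conditioned on, so the path is blocked at X_2.
Path 3: X_4 → X_6 ← X_0 → X_1 → X_2 → X_5
  X_0 is a fork here and X_0 is conditioned on, so the path is blocked at X_0.
Path 4: X_4 → X_6 ← X_0 → X_1 → X_5
  X_0 is a fork here and X_0 is conditioned on, so the path is blocked at X_0.
Since every path is blocked, d-separation holds.

Yes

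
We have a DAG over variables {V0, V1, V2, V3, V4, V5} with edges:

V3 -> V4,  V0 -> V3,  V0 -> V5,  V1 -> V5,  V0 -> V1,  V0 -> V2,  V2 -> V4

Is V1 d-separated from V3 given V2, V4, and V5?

4 paths connect V1 and V3; each must be blocked for d-separation to hold:
  1. V1 → V5 ← V0 → V3 — V5:collider[open]; V0:fork[open] ⇒ active
  2. V1 → V5 ← V0 → V2 → V4 ← V3 — V5:collider[open]; V0:fork[open]; V2:chain[blocks]; V4:collider[open] ⇒ blocked
  3. V1 ← V0 → V3 — V0:fork[open] ⇒ active
  4. V1 ← V0 → V2 → V4 ← V3 — V0:fork[open]; V2:chain[blocks]; V4:collider[open] ⇒ blocked
Since the path V1 → V5 ← V0 → V3 is active, V1 and V3 are not d-separated given {V2, V4, V5}.

No — V1 and V3 are not d-separated given {V2, V4, V5}.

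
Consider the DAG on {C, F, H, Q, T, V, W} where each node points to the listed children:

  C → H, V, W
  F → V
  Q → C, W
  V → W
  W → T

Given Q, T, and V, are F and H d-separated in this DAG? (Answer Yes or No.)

No

There are 3 undirected paths between F and H; checking each against the conditioning set {Q, T, V}:
  1. F → V ← C → H — V:collider[open]; C:fork[open] ⇒ active
  2. F → V → W ← Q → C → H — V:chain[blocks]; W:collider[open]; Q:fork[blocks]; C:chain[open] ⇒ blocked
  3. F → V → W ← C → H — V:chain[blocks]; W:collider[open]; C:fork[open] ⇒ blocked
Because an active path exists, F and H are not d-separated.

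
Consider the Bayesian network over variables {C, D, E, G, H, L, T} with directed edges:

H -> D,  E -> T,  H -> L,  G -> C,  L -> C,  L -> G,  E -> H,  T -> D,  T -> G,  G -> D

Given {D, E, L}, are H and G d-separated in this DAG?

Enumerating the 6 paths from H to G and testing each for blocking by {D, E, L}:
Path 1: H → L → C ← G
  L is a chain here and L is conditioned on, so the path is blocked at L.
Path 2: H → L → G
  L is a chain here and L is conditioned on, so the path is blocked at L.
Path 3: H → D ← G
  D is a collider and D is conditioned on, which opens it — no node blocks this path, so it is active.
Path 4: H → D ← T → G
  D is a collider and D is conditioned on, which opens it; T is a fork and T is not conditioned on — no node blocks this path, so it is active.
Path 5: H ← E → T → D ← G
  E is a fork here and E is conditioned on, so the path is blocked at E.
Path 6: H ← E → T → G
  E is a fork here and E is conditioned on, so the path is blocked at E.
Since the path H → D ← G is active, H and G are not d-separated given {D, E, L}.

No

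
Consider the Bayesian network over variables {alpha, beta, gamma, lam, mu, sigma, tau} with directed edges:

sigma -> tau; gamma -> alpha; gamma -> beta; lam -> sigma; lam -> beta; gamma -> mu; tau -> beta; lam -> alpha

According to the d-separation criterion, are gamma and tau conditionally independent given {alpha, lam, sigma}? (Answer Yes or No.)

There are 4 undirected paths between gamma and tau; checking each against the conditioning set {alpha, lam, sigma}:
  1. gamma → beta ← lam → sigma → tau — beta:collider[blocks]; lam:fork[blocks]; sigma:chain[blocks] ⇒ blocked
  2. gamma → beta ← tau — beta:collider[blocks] ⇒ blocked
  3. gamma → alpha ← lam → beta ← tau — alpha:collider[open]; lam:fork[blocks]; beta:collider[blocks] ⇒ blocked
  4. gamma → alpha ← lam → sigma → tau — alpha:collider[open]; lam:fork[blocks]; sigma:chain[blocks] ⇒ blocked
Every path is blocked, so gamma and tau are d-separated given {alpha, lam, sigma}.

Yes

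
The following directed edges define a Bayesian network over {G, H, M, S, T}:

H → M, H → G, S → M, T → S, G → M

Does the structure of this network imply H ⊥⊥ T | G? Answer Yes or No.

Yes

There are 2 undirected paths between H and T; checking each against the conditioning set {G}:
Path 1: H → G → M ← S ← T
  G is a chain here and G is conditioned on, so the path is blocked at G.
Path 2: H → M ← S ← T
  M is a collider here and neither M nor any of its descendants is conditioned on, so the collider stays closed — the path is blocked at M.
All paths are blocked; H ⊥ T | {G} holds.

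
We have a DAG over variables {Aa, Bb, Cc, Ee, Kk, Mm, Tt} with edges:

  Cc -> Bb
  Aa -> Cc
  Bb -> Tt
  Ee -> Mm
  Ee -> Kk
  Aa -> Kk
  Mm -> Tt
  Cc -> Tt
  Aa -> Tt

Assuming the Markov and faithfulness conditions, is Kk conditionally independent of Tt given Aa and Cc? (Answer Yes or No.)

No

We examine all 4 paths between Kk and Tt:
Path 1: Kk ← Ee → Mm → Tt
  Ee is a fork and Ee is not conditioned on; Mm is a chain and Mm is not conditioned on — no node blocks this path, so it is active.
Path 2: Kk ← Aa → Cc → Tt
  Aa is a fork here and Aa is conditioned on, so the path is blocked at Aa.
Path 3: Kk ← Aa → Cc → Bb → Tt
  Aa is a fork here and Aa is conditioned on, so the path is blocked at Aa.
Path 4: Kk ← Aa → Tt
  Aa is a fork here and Aa is conditioned on, so the path is blocked at Aa.
Since the path Kk ← Ee → Mm → Tt is active, Kk and Tt are not d-separated given {Aa, Cc}.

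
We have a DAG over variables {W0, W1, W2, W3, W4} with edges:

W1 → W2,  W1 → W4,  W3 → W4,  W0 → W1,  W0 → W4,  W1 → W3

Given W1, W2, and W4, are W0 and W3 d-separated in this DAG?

We examine all 4 paths between W0 and W3:
Path 1: W0 → W1 → W3
  W1 is a chain here and W1 is conditioned on, so the path is blocked at W1.
Path 2: W0 → W1 → W4 ← W3
  W1 is a chain here and W1 is conditioned on, so the path is blocked at W1.
Path 3: W0 → W4 ← W1 → W3
  W1 is a fork here and W1 is conditioned on, so the path is blocked at W1.
Path 4: W0 → W4 ← W3
  W4 is a collider and W4 is conditioned on, which opens it — no node blocks this path, so it is active.
Because an active path exists, W0 and W3 are not d-separated.

No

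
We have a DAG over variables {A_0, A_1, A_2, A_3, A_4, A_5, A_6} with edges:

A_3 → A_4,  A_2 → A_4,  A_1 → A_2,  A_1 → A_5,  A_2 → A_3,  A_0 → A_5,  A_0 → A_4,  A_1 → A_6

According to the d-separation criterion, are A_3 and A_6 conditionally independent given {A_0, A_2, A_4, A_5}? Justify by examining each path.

4 paths connect A_3 and A_6; each must be blocked for d-separation to hold:
Path 1: A_3 → A_4 ← A_0 → A_5 ← A_1 → A_6
  A_0 is a fork here and A_0 is conditioned on, so the path is blocked at A_0.
Path 2: A_3 → A_4 ← A_2 ← A_1 → A_6
  A_2 is a chain here and A_2 is conditioned on, so the path is blocked at A_2.
Path 3: A_3 ← A_2 ← A_1 → A_6
  A_2 is a chain here and A_2 is conditioned on, so the path is blocked at A_2.
Path 4: A_3 ← A_2 → A_4 ← A_0 → A_5 ← A_1 → A_6
  A_2 is a fork here and A_2 is conditioned on, so the path is blocked at A_2.
All paths are blocked; A_3 ⊥ A_6 | {A_0, A_2, A_4, A_5} holds.

Yes — A_3 and A_6 are d-separated given {A_0, A_2, A_4, A_5}.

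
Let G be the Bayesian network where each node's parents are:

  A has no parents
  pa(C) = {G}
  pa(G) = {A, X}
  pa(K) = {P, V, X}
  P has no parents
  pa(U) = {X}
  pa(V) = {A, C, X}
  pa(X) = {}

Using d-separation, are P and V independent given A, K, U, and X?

No

4 paths connect P and V; each must be blocked for d-separation to hold:
Path 1: P → K ← V
  K is a collider and K is conditioned on, which opens it — no node blocks this path, so it is active.
Path 2: P → K ← X → V
  X is a fork here and X is conditioned on, so the path is blocked at X.
Path 3: P → K ← X → G ← A → V
  X is a fork here and X is conditioned on, so the path is blocked at X.
Path 4: P → K ← X → G → C → V
  X is a fork here and X is conditioned on, so the path is blocked at X.
At least one path is unblocked, so d-separation fails.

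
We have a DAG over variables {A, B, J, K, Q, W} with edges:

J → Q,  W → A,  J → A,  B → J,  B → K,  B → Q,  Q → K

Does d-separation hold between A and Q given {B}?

We examine all 3 paths between A and Q:
Path 1: A ← J → Q
  J is a fork and J is not conditioned on — no node blocks this path, so it is active.
Path 2: A ← J ← B → K ← Q
  B is a fork here and B is conditioned on, so the path is blocked at B.
Path 3: A ← J ← B → Q
  B is a fork here and B is conditioned on, so the path is blocked at B.
Since the path A ← J → Q is active, A and Q are not d-separated given {B}.

No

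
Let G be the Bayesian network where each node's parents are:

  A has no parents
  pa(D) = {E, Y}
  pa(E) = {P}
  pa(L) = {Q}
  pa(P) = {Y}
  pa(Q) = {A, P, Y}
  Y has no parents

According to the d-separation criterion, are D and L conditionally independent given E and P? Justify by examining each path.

There are 4 undirected paths between D and L; checking each against the conditioning set {E, P}:
Path 1: D ← E ← P → Q → L
  E is a chain here and E is conditioned on, so the path is blocked at E.
Path 2: D ← E ← P ← Y → Q → L
  E is a chain here and E is conditioned on, so the path is blocked at E.
Path 3: D ← Y → P → Q → L
  P is a chain here and P is conditioned on, so the path is blocked at P.
Path 4: D ← Y → Q → L
  Y is a fork and Y is not conditioned on; Q is a chain and Q is not conditioned on — no node blocks this path, so it is active.
Because an active path exists, D and L are not d-separated.

No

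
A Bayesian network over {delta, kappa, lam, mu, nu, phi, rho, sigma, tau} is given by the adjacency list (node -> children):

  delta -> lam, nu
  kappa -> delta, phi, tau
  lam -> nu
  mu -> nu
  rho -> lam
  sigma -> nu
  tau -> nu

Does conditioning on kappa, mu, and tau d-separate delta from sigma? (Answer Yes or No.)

We examine all 3 paths between delta and sigma:
Path 1: delta → nu ← sigma
  nu is a collider here and neither nu nor any of its descendants is conditioned on, so the collider stays closed — the path is blocked at nu.
Path 2: delta ← kappa → tau → nu ← sigma
  kappa is a fork here and kappa is conditioned on, so the path is blocked at kappa.
Path 3: delta → lam → nu ← sigma
  nu is a collider here and neither nu nor any of its descendants is conditioned on, so the collider stays closed — the path is blocked at nu.
Since every path is blocked, d-separation holds.

Yes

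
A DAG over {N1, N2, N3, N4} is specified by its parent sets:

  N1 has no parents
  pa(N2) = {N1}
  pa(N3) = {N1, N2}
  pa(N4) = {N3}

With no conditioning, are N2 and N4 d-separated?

No

Enumerating the 2 paths from N2 to N4 and testing each for blocking by ∅:
  1. N2 ← N1 → N3 → N4 — N1:fork[open]; N3:chain[open] ⇒ active
  2. N2 → N3 → N4 — N3:chain[open] ⇒ active
Since the path N2 ← N1 → N3 → N4 is active, N2 and N4 are not d-separated given ∅.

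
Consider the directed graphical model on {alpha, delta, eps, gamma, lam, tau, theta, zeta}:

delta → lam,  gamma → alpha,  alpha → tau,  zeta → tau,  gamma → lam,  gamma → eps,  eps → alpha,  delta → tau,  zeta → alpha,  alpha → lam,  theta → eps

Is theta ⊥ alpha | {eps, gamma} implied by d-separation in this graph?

Yes

5 paths connect theta and alpha; each must be blocked for d-separation to hold:
Path 1: theta → eps ← gamma → alpha
  gamma is a fork here and gamma is conditioned on, so the path is blocked at gamma.
Path 2: theta → eps ← gamma → lam ← alpha
  gamma is a fork here and gamma is conditioned on, so the path is blocked at gamma.
Path 3: theta → eps ← gamma → lam ← delta → tau ← zeta → alpha
  gamma is a fork here and gamma is conditioned on, so the path is blocked at gamma.
Path 4: theta → eps ← gamma → lam ← delta → tau ← alpha
  gamma is a fork here and gamma is conditioned on, so the path is blocked at gamma.
Path 5: theta → eps → alpha
  eps is a chain here and eps is conditioned on, so the path is blocked at eps.
Since every path is blocked, d-separation holds.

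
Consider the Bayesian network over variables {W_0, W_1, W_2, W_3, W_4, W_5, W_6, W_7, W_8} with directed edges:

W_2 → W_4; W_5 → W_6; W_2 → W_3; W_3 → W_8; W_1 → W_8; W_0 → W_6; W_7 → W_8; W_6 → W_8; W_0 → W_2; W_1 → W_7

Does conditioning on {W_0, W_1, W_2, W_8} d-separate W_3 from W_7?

No — W_3 and W_7 are not d-separated given {W_0, W_1, W_2, W_8}.

We examine all 4 paths between W_3 and W_7:
  1. W_3 ← W_2 ← W_0 → W_6 → W_8 ← W_7 — W_2:chain[blocks]; W_0:fork[blocks]; W_6:chain[open]; W_8:collider[open] ⇒ blocked
  2. W_3 ← W_2 ← W_0 → W_6 → W_8 ← W_1 → W_7 — W_2:chain[blocks]; W_0:fork[blocks]; W_6:chain[open]; W_8:collider[open]; W_1:fork[blocks] ⇒ blocked
  3. W_3 → W_8 ← W_7 — W_8:collider[open] ⇒ active
  4. W_3 → W_8 ← W_1 → W_7 — W_8:collider[open]; W_1:fork[blocks] ⇒ blocked
Because an active path exists, W_3 and W_7 are not d-separated.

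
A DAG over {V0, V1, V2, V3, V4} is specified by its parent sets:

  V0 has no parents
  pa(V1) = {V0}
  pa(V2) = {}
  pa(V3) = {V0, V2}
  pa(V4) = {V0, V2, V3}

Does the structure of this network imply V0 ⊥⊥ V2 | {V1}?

4 paths connect V0 and V2; each must be blocked for d-separation to hold:
Path 1: V0 → V4 ← V3 ← V2
  V4 is a collider here and neither V4 nor any of its descendants is conditioned on, so the collider stays closed — the path is blocked at V4.
Path 2: V0 → V4 ← V2
  V4 is a collider here and neither V4 nor any of its descendants is conditioned on, so the collider stays closed — the path is blocked at V4.
Path 3: V0 → V3 → V4 ← V2
  V4 is a collider here and neither V4 nor any of its descendants is conditioned on, so the collider stays closed — the path is blocked at V4.
Path 4: V0 → V3 ← V2
  V3 is a collider here and neither V3 nor any of its descendants is conditioned on, so the collider stays closed — the path is blocked at V3.
All paths are blocked; V0 ⊥ V2 | {V1} holds.

Yes — V0 and V2 are d-separated given {V1}.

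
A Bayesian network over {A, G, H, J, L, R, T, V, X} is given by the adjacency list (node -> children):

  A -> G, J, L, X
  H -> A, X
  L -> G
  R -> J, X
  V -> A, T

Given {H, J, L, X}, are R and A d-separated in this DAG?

No

We examine all 3 paths between R and A:
Path 1: R → X ← A
  X is a collider and X is conditioned on, which opens it — no node blocks this path, so it is active.
Path 2: R → X ← H → A
  H is a fork here and H is conditioned on, so the path is blocked at H.
Path 3: R → J ← A
  J is a collider and J is conditioned on, which opens it — no node blocks this path, so it is active.
Because an active path exists, R and A are not d-separated.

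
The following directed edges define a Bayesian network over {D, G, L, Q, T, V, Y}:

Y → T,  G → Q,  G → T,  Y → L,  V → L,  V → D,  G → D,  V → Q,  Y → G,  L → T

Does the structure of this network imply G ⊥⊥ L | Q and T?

No

There are 6 undirected paths between G and L; checking each against the conditioning set {Q, T}:
  1. G ← Y → L — Y:fork[open] ⇒ active
  2. G ← Y → T ← L — Y:fork[open]; T:collider[open] ⇒ active
  3. G → Q ← V → L — Q:collider[open]; V:fork[open] ⇒ active
  4. G → D ← V → L — D:collider[blocks]; V:fork[open] ⇒ blocked
  5. G → T ← Y → L — T:collider[open]; Y:fork[open] ⇒ active
  6. G → T ← L — T:collider[open] ⇒ active
Since the path G ← Y → L is active, G and L are not d-separated given {Q, T}.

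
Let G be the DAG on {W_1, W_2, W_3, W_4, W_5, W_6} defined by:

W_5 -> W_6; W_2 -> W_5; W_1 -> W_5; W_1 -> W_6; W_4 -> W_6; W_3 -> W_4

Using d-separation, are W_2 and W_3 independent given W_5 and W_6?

2 paths connect W_2 and W_3; each must be blocked for d-separation to hold:
  1. W_2 → W_5 → W_6 ← W_4 ← W_3 — W_5:chain[blocks]; W_6:collider[open]; W_4:chain[open] ⇒ blocked
  2. W_2 → W_5 ← W_1 → W_6 ← W_4 ← W_3 — W_5:collider[open]; W_1:fork[open]; W_6:collider[open]; W_4:chain[open] ⇒ active
Since the path W_2 → W_5 ← W_1 → W_6 ← W_4 ← W_3 is active, W_2 and W_3 are not d-separated given {W_5, W_6}.

No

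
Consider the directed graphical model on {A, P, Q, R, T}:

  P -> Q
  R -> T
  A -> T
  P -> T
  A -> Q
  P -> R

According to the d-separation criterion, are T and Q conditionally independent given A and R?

We examine all 3 paths between T and Q:
  1. T ← R ← P → Q — R:chain[blocks]; P:fork[open] ⇒ blocked
  2. T ← A → Q — A:fork[blocks] ⇒ blocked
  3. T ← P → Q — P:fork[open] ⇒ active
Because an active path exists, T and Q are not d-separated.

No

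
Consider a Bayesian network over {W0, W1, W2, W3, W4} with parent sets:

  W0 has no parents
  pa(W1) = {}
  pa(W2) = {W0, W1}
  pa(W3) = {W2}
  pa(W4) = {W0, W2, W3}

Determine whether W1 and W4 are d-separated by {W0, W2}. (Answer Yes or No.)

Yes

We examine all 3 paths between W1 and W4:
Path 1: W1 → W2 ← W0 → W4
  W0 is a fork here and W0 is conditioned on, so the path is blocked at W0.
Path 2: W1 → W2 → W3 → W4
  W2 is a chain here and W2 is conditioned on, so the path is blocked at W2.
Path 3: W1 → W2 → W4
  W2 is a chain here and W2 is conditioned on, so the path is blocked at W2.
Since every path is blocked, d-separation holds.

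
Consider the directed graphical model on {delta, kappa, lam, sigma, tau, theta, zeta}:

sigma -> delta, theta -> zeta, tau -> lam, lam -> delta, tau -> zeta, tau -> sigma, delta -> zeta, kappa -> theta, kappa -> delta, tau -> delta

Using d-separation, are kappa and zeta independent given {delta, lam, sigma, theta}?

No — kappa and zeta are not d-separated given {delta, lam, sigma, theta}.

There are 5 undirected paths between kappa and zeta; checking each against the conditioning set {delta, lam, sigma, theta}:
  1. kappa → theta → zeta — theta:chain[blocks] ⇒ blocked
  2. kappa → delta ← lam ← tau → zeta — delta:collider[open]; lam:chain[blocks]; tau:fork[open] ⇒ blocked
  3. kappa → delta ← tau → zeta — delta:collider[open]; tau:fork[open] ⇒ active
  4. kappa → delta ← sigma ← tau → zeta — delta:collider[open]; sigma:chain[blocks]; tau:fork[open] ⇒ blocked
  5. kappa → delta → zeta — delta:chain[blocks] ⇒ blocked
At least one path is unblocked, so d-separation fails.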